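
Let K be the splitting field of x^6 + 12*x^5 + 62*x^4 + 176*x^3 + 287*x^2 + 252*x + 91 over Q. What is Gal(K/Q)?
A_4

The polynomial f is an irreducible sextic over Q, so G = Gal(f/Q) is one of the 16 transitive subgroups 6T1, ..., 6T16 of S_6. The discriminant of f is 153664 = 392^2, a perfect square, so G is contained in A_6. The transitive groups of degree 6 contained in A_6 are: A_4 (6T4, order 12), S_4 (6T7, order 24), (C_3 x C_3) : C_4 (6T10, order 36), PSL(2,5) (6T12, order 60), A_6 (6T15, order 360). By Dedekind's theorem, for a prime p not dividing disc(f) the degrees of the irreducible factors of f mod p form the cycle type of an element of G. Factoring f modulo the 33 such primes p <= 149 (skipping 2, 7, which divide the discriminant), each new pattern first appears at: mod 3: f = (x^3 + x^2 + x + 2)(x^3 + 2x^2 + 2x + 2), pattern 3+3; mod 13: f = (x)(x + 4)(x^2 + 4x + 2)(x^2 + 4x + 12), pattern 2+2+1+1. No other pattern occurs in this range, so the set of observed cycle types is {3+3, 2+2+1+1}. The candidates containing elements of all these cycle types are A_4 (6T4) of order 12, S_4 (6T7) of order 24, (C_3 x C_3) : C_4 (6T10) of order 36, PSL(2,5) (6T12) of order 60, A_6 (6T15) of order 360; the others are excluded. The observed types are precisely the cycle types that occur in A_4 (6T4) (apart from the identity). Each of the other remaining candidates has further cycle types, and by the Chebotarev density theorem the matching factorization patterns would occur for a proportion of primes equal to their share of the group: S_4 (6T7) additionally contains elements of type 4+2 (6 of its 24 elements, about 25% of primes); (C_3 x C_3) : C_4 (6T10) additionally contains elements of type 4+2, 3+1+1+1 (22 of its 36 elements, about 61% of primes); PSL(2,5) (6T12) additionally contains elements of type 5+1 (24 of its 60 elements, about 40% of primes); A_6 (6T15) additionally contains elements of type 5+1, 4+2, 3+1+1+1 (274 of its 360 elements, about 76% of primes). None of the 33 primes tested shows any such pattern (for each of these groups the chance of that is below 10^-4), which rules them out. Hence G = A_4 (6T4), of order 12.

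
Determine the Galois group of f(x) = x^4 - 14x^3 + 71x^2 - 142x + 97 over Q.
The polynomial is an irreducible quartic over Q and its discriminant is 57600 = 240^2, a perfect square, so the Galois group is contained in A_4. The resolvent cubic y^3 - 71*y^2 + 1600*y - 11628 splits completely over Q, which gives the Klein four-group V_4.

V_4 (order 4)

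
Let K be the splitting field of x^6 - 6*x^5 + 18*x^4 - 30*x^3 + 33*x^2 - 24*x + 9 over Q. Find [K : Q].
The degree of the splitting field over Q equals the order of the Galois group, so first determine the group. The polynomial f is an irreducible sextic over Q, so G = Gal(f/Q) is one of the 16 transitive subgroups 6T1, ..., 6T16 of S_6. The discriminant of f is -16003008, which is not a perfect square, so G is not contained in A_6. The transitive groups of degree 6 not contained in A_6 are: C_6 (6T1, order 6), S_3 (6T2, order 6), D_6 (6T3, order 12), C_3 x S_3 (6T5, order 18), A_4 x C_2 (6T6, order 24), S_4 (6T8, order 24), S_3 x S_3 (6T9, order 36), S_4 x C_2 (6T11, order 48), (S_3 x S_3) : C_2 (6T13, order 72), PGL(2,5) (6T14, order 120), S_6 (6T16, order 720). By Dedekind's theorem, for a prime p not dividing disc(f) the degrees of the irreducible factors of f mod p form the cycle type of an element of G. Factoring f modulo the 21 such primes p <= 89 (skipping 2, 3, 7, which divide the discriminant), each new pattern first appears at: mod 5: f = (x^6 + 4x^5 + 3x^4 + 3x^2 + x + 4), pattern 6; mod 11: f = (x + 1)(x^5 + 4x^4 + 3x^3 + 9), pattern 5+1; mod 13: f = (x + 7)(x + 11)(x^4 + 2x^3 + 9x^2 + 5x + 4), pattern 4+1+1; mod 23: f = (x + 15)(x + 19)(x^2 + 13x + 3)(x^2 + 16x + 8), pattern 2+2+1+1; mod 43: f = (x^3 + 16x^2 + 6x + 18)(x^3 + 21x^2 + 20x + 22), pattern 3+3; mod 61: f = (x^2 + 12x + 46)(x^2 + 16x + 56)(x^2 + 27x + 5), pattern 2+2+2. No other pattern occurs in this range, so the set of observed cycle types is {6, 5+1, 4+1+1, 2+2+1+1, 3+3, 2+2+2}. The candidates containing elements of all these cycle types are PGL(2,5) (6T14) of order 120, S_6 (6T16) of order 720; the others are excluded. The observed types are precisely the cycle types that occur in PGL(2,5) (6T14) (apart from the identity). Each of the other remaining candidates has further cycle types, and by the Chebotarev density theorem the matching factorization patterns would occur for a proportion of primes equal to their share of the group: S_6 (6T16) additionally contains elements of type 4+2, 3+2+1, 3+1+1+1, 2+1+1+1+1 (265 of its 720 elements, about 37% of primes). None of the 21 primes tested shows any such pattern (for each of these groups the chance of that is below 10^-4), which rules them out. Hence G = PGL(2,5) (6T14), of order 120. The Galois group PGL(2,5) (6T14) has order 120, so the splitting field has degree 120 over Q.

120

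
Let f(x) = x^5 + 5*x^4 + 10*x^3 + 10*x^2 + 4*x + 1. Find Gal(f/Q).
S_5 (order 120)

The polynomial f is an irreducible quintic over Q, so G = Gal(f/Q) is a transitive subgroup of S_5: one of C_5 (5T1, order 5), D_5 (5T2, order 10), F_20 (5T3, order 20), A_5 (5T4, order 60) or S_5 (5T5, order 120). The discriminant of f is 2869, which is not a perfect square, so G is not contained in A_5. The transitive groups of degree 5 not contained in A_5 are: F_20 (5T3, order 20), S_5 (5T5, order 120). By Dedekind's theorem, for a prime p not dividing disc(f) the degrees of the irreducible factors of f mod p form the cycle type of an element of G. Factoring f modulo the first such prime p = 2, each new pattern first appears at: mod 2: f = (x^2 + x + 1)(x^3 + x + 1), pattern 3+2. No other pattern occurs in this range, so the set of observed cycle types is {3+2}. Among the candidates above, the only group containing elements of all these cycle types is S_5 (5T5) — F_20 (5T3) lacks at least one of them. Hence G = S_5 (5T5), of order 120.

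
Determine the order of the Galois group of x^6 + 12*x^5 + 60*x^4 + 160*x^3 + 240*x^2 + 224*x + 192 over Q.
720

The degree of the splitting field over Q equals the order of the Galois group, so first determine the group. The polynomial f is an irreducible sextic over Q, so G = Gal(f/Q) is one of the 16 transitive subgroups 6T1, ..., 6T16 of S_6. The discriminant of f is -46741055340544, which is not a perfect square, so G is not contained in A_6. The transitive groups of degree 6 not contained in A_6 are: C_6 (6T1, order 6), S_3 (6T2, order 6), D_6 (6T3, order 12), C_3 x S_3 (6T5, order 18), A_4 x C_2 (6T6, order 24), S_4 (6T8, order 24), S_3 x S_3 (6T9, order 36), S_4 x C_2 (6T11, order 48), (S_3 x S_3) : C_2 (6T13, order 72), PGL(2,5) (6T14, order 120), S_6 (6T16, order 720). By Dedekind's theorem, for a prime p not dividing disc(f) the degrees of the irreducible factors of f mod p form the cycle type of an element of G. Factoring f modulo the 3 such primes p <= 7 (skipping 2, which divides the discriminant), each new pattern first appears at: mod 3: f = (x)(x^2 + 2x + 2)(x^3 + x^2 + 2x + 1), pattern 3+2+1; mod 5: f = (x^3 + 4x + 3)(x^3 + 2x^2 + x + 4), pattern 3+3; mod 7: f = (x + 6)(x^5 + 6x^4 + 3x^3 + 2x^2 + 4x + 4), pattern 5+1. No other pattern occurs in this range, so the set of observed cycle types is {3+2+1, 3+3, 5+1}. Among the candidates above, the only group containing elements of all these cycle types is S_6 (6T16); every other candidate lacks at least one of them. Hence G = S_6 (6T16), of order 720. The Galois group S_6 (6T16) has order 720, so the splitting field has degree 720 over Q.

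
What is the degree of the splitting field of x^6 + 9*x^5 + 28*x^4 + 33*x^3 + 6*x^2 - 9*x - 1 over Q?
6

The degree of the splitting field over Q equals the order of the Galois group, so first determine the group. The polynomial f is an irreducible sextic over Q, so G = Gal(f/Q) is one of the 16 transitive subgroups 6T1, ..., 6T16 of S_6. The discriminant of f is 810448, which is not a perfect square, so G is not contained in A_6. The transitive groups of degree 6 not contained in A_6 are: C_6 (6T1, order 6), S_3 (6T2, order 6), D_6 (6T3, order 12), C_3 x S_3 (6T5, order 18), A_4 x C_2 (6T6, order 24), S_4 (6T8, order 24), S_3 x S_3 (6T9, order 36), S_4 x C_2 (6T11, order 48), (S_3 x S_3) : C_2 (6T13, order 72), PGL(2,5) (6T14, order 120), S_6 (6T16, order 720). By Dedekind's theorem, for a prime p not dividing disc(f) the degrees of the irreducible factors of f mod p form the cycle type of an element of G. Factoring f modulo the 23 such primes p <= 97 (skipping 2, 37, which divide the discriminant), each new pattern first appears at: mod 3: f = (x^3 + x^2 + x + 2)(x^3 + 2x^2 + x + 1), pattern 3+3; mod 5: f = (x^2 + 2x + 3)(x^2 + 3x + 3)(x^2 + 4x + 1), pattern 2+2+2; mod 67: f = (x + 4)(x + 20)(x + 32)(x + 38)(x + 50)(x + 66), pattern 1+1+1+1+1+1. No other pattern occurs in this range, so the set of observed cycle types is {3+3, 2+2+2, 1+1+1+1+1+1}. The candidates containing elements of all these cycle types are C_6 (6T1) of order 6, S_3 (6T2) of order 6, D_6 (6T3) of order 12, C_3 x S_3 (6T5) of order 18, A_4 x C_2 (6T6) of order 24, S_4 (6T8) of order 24, S_3 x S_3 (6T9) of order 36, S_4 x C_2 (6T11) of order 48, (S_3 x S_3) : C_2 (6T13) of order 72, PGL(2,5) (6T14) of order 120, S_6 (6T16) of order 720; the others are excluded. The observed types are precisely the cycle types that occur in S_3 (6T2). Each of the other remaining candidates has further cycle types, and by the Chebotarev density theorem the matching factorization patterns would occur for a proportion of primes equal to their share of the group: C_6 (6T1) additionally contains elements of type 6 (2 of its 6 elements, about 33% of primes); D_6 (6T3) additionally contains elements of type 6, 2+2+1+1 (5 of its 12 elements, about 42% of primes); C_3 x S_3 (6T5) additionally contains elements of type 6, 3+1+1+1 (10 of its 18 elements, about 56% of primes); A_4 x C_2 (6T6) additionally contains elements of type 6, 2+2+1+1, 2+1+1+1+1 (14 of its 24 elements, about 58% of primes); S_4 (6T8) additionally contains elements of type 4+1+1, 2+2+1+1 (9 of its 24 elements, about 38% of primes); S_3 x S_3 (6T9) additionally contains elements of type 6, 3+1+1+1, 2+2+1+1 (25 of its 36 elements, about 69% of primes); S_4 x C_2 (6T11) additionally contains elements of type 6, 4+2, 4+1+1, 2+2+1+1, 2+1+1+1+1 (32 of its 48 elements, about 67% of primes); (S_3 x S_3) : C_2 (6T13) additionally contains elements of type 6, 4+2, 3+2+1, 3+1+1+1, 2+2+1+1, 2+1+1+1+1 (61 of its 72 elements, about 85% of primes); PGL(2,5) (6T14) additionally contains elements of type 6, 5+1, 4+1+1, 2+2+1+1 (89 of its 120 elements, about 74% of primes); S_6 (6T16) additionally contains elements of type 6, 5+1, 4+2, 4+1+1, 3+2+1, 3+1+1+1, 2+2+1+1, 2+1+1+1+1 (664 of its 720 elements, about 92% of primes). None of the 23 primes tested shows any such pattern (for each of these groups the chance of that is below 10^-4), which rules them out. Hence G = S_3 (6T2), of order 6. The Galois group S_3 (6T2) has order 6, so the splitting field has degree 6 over Q.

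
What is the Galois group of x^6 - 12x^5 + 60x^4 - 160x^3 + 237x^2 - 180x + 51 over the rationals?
The polynomial f is an irreducible sextic over Q, so G = Gal(f/Q) is one of the 16 transitive subgroups 6T1, ..., 6T16 of S_6. The discriminant of f is 419904 = 648^2, a perfect square, so G is contained in A_6. The transitive groups of degree 6 contained in A_6 are: A_4 (6T4, order 12), S_4 (6T7, order 24), (C_3 x C_3) : C_4 (6T10, order 36), PSL(2,5) (6T12, order 60), A_6 (6T15, order 360). By Dedekind's theorem, for a prime p not dividing disc(f) the degrees of the irreducible factors of f mod p form the cycle type of an element of G. Factoring f modulo the 33 such primes p <= 149 (skipping 2, 3, which divide the discriminant), each new pattern first appears at: mod 5: f = (x^3 + x + 1)(x^3 + 3x^2 + 4x + 1), pattern 3+3; mod 17: f = (x)(x + 13)(x^2 + 13x + 1)(x^2 + 13x + 11), pattern 2+2+1+1; mod 71: f = (x + 2)(x + 3)(x + 30)(x + 37)(x + 64)(x + 65), pattern 1+1+1+1+1+1. No other pattern occurs in this range, so the set of observed cycle types is {3+3, 2+2+1+1, 1+1+1+1+1+1}. The candidates containing elements of all these cycle types are A_4 (6T4) of order 12, S_4 (6T7) of order 24, (C_3 x C_3) : C_4 (6T10) of order 36, PSL(2,5) (6T12) of order 60, A_6 (6T15) of order 360; the others are excluded. The observed types are precisely the cycle types that occur in A_4 (6T4). Each of the other remaining candidates has further cycle types, and by the Chebotarev density theorem the matching factorization patterns would occur for a proportion of primes equal to their share of the group: S_4 (6T7) additionally contains elements of type 4+2 (6 of its 24 elements, about 25% of primes); (C_3 x C_3) : C_4 (6T10) additionally contains elements of type 4+2, 3+1+1+1 (22 of its 36 elements, about 61% of primes); PSL(2,5) (6T12) additionally contains elements of type 5+1 (24 of its 60 elements, about 40% of primes); A_6 (6T15) additionally contains elements of type 5+1, 4+2, 3+1+1+1 (274 of its 360 elements, about 76% of primes). None of the 33 primes tested shows any such pattern (for each of these groups the chance of that is below 10^-4), which rules them out. Hence G = A_4 (6T4), of order 12.

6T4: A_4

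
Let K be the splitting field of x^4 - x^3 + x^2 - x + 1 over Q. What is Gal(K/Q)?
The polynomial is an irreducible quartic over Q and its discriminant is 125, which is not a perfect square, so the Galois group is not contained in A_4. The resolvent cubic y^3 - y^2 - 3*y + 2 has exactly one rational root, so the Galois group is C_4 or D_4. The quartic becomes reducible over Q(sqrt(disc)), so the group is C_4.

C_4, the cyclic group of order 4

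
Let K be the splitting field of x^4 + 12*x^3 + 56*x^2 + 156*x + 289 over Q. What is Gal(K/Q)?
The polynomial is an irreducible quartic over Q and its discriminant is 122943744 = 11088^2, a perfect square, so the Galois group is contained in A_4. The resolvent cubic y^3 - 56*y^2 + 716*y - 1216 splits completely over Q, which gives the Klein four-group V_4.

V_4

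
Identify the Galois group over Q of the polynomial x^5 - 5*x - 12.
The polynomial f is an irreducible quintic over Q, so G = Gal(f/Q) is a transitive subgroup of S_5: one of C_5 (5T1, order 5), D_5 (5T2, order 10), F_20 (5T3, order 20), A_5 (5T4, order 60) or S_5 (5T5, order 120). The discriminant of f is 64000000 = 8000^2, a perfect square, so G is contained in A_5. The transitive groups of degree 5 contained in A_5 are: C_5 (5T1, order 5), D_5 (5T2, order 10), A_5 (5T4, order 60). By Dedekind's theorem, for a prime p not dividing disc(f) the degrees of the irreducible factors of f mod p form the cycle type of an element of G. Factoring f modulo the 23 such primes p <= 97 (skipping 2, 5, which divide the discriminant), each new pattern first appears at: mod 3: f = (x)(x^2 + x + 2)(x^2 + 2x + 2), pattern 2+2+1; mod 7: f = (x^5 + 2x + 2), pattern 5. No other pattern occurs in this range, so the set of observed cycle types is {2+2+1, 5}. The candidates containing elements of all these cycle types are D_5 (5T2) of order 10, A_5 (5T4) of order 60; the others are excluded. The observed types are precisely the cycle types that occur in D_5 (5T2) (apart from the identity). Each of the other remaining candidates has further cycle types, and by the Chebotarev density theorem the matching factorization patterns would occur for a proportion of primes equal to their share of the group: A_5 (5T4) additionally contains elements of type 3+1+1 (20 of its 60 elements, about 33% of primes). None of the 23 primes tested shows any such pattern (for each of these groups the chance of that is below 10^-4), which rules them out. Hence G = D_5 (5T2), of order 10.

D_5, the dihedral group of order 10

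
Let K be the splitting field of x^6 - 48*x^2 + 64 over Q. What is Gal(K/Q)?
The polynomial f is an irreducible sextic over Q, so G = Gal(f/Q) is one of the 16 transitive subgroups 6T1, ..., 6T16 of S_6. The discriminant of f is -450868486864896, which is not a perfect square, so G is not contained in A_6. The transitive groups of degree 6 not contained in A_6 are: C_6 (6T1, order 6), S_3 (6T2, order 6), D_6 (6T3, order 12), C_3 x S_3 (6T5, order 18), A_4 x C_2 (6T6, order 24), S_4 (6T8, order 24), S_3 x S_3 (6T9, order 36), S_4 x C_2 (6T11, order 48), (S_3 x S_3) : C_2 (6T13, order 72), PGL(2,5) (6T14, order 120), S_6 (6T16, order 720). By Dedekind's theorem, for a prime p not dividing disc(f) the degrees of the irreducible factors of f mod p form the cycle type of an element of G. Factoring f modulo the 33 such primes p <= 149 (skipping 2, 3, which divide the discriminant), each new pattern first appears at: mod 5: f = (x^3 + x^2 + 3x + 1)(x^3 + 4x^2 + 3x + 4), pattern 3+3; mod 7: f = (x^6 + x^2 + 1), pattern 6; mod 17: f = (x + 1)(x + 16)(x^2 + 6)(x^2 + 12), pattern 2+2+1+1; mod 19: f = (x + 3)(x + 6)(x + 13)(x + 16)(x^2 + 7), pattern 2+1+1+1+1; mod 71: f = (x^2 + 29)(x^2 + 49)(x^2 + 64), pattern 2+2+2. No other pattern occurs in this range, so the set of observed cycle types is {3+3, 6, 2+2+1+1, 2+1+1+1+1, 2+2+2}. The candidates containing elements of all these cycle types are A_4 x C_2 (6T6) of order 24, S_4 x C_2 (6T11) of order 48, (S_3 x S_3) : C_2 (6T13) of order 72, S_6 (6T16) of order 720; the others are excluded. The observed types are precisely the cycle types that occur in A_4 x C_2 (6T6) (apart from the identity). Each of the other remaining candidates has further cycle types, and by the Chebotarev density theorem the matching factorization patterns would occur for a proportion of primes equal to their share of the group: S_4 x C_2 (6T11) additionally contains elements of type 4+2, 4+1+1 (12 of its 48 elements, about 25% of primes); (S_3 x S_3) : C_2 (6T13) additionally contains elements of type 4+2, 3+2+1, 3+1+1+1 (34 of its 72 elements, about 47% of primes); S_6 (6T16) additionally contains elements of type 5+1, 4+2, 4+1+1, 3+2+1, 3+1+1+1 (484 of its 720 elements, about 67% of primes). None of the 33 primes tested shows any such pattern (for each of these groups the chance of that is below 10^-4), which rules them out. Hence G = A_4 x C_2 (6T6), of order 24.

6T6: A_4 x C_2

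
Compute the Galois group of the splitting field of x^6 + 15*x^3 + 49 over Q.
The polynomial f is an irreducible sextic over Q, so G = Gal(f/Q) is one of the 16 transitive subgroups 6T1, ..., 6T16 of S_6. The discriminant of f is 42688773981, which is not a perfect square, so G is not contained in A_6. The transitive groups of degree 6 not contained in A_6 are: C_6 (6T1, order 6), S_3 (6T2, order 6), D_6 (6T3, order 12), C_3 x S_3 (6T5, order 18), A_4 x C_2 (6T6, order 24), S_4 (6T8, order 24), S_3 x S_3 (6T9, order 36), S_4 x C_2 (6T11, order 48), (S_3 x S_3) : C_2 (6T13, order 72), PGL(2,5) (6T14, order 120), S_6 (6T16, order 720). By Dedekind's theorem, for a prime p not dividing disc(f) the degrees of the irreducible factors of f mod p form the cycle type of an element of G. Factoring f modulo the 16 such primes p <= 67 (skipping 3, 7, 29, which divide the discriminant), each new pattern first appears at: mod 2: f = (x^6 + x^3 + 1), pattern 6; mod 5: f = (x + 1)(x + 4)(x^2 + x + 1)(x^2 + 4x + 1), pattern 2+2+1+1; mod 13: f = (x + 4)(x + 10)(x + 12)(x^3 + 3), pattern 3+1+1+1; mod 19: f = (x^2 + 10x + 17)(x^2 + 13x + 16)(x^2 + 15x + 5), pattern 2+2+2; mod 67: f = (x^3 + 26)(x^3 + 56), pattern 3+3. No other pattern occurs in this range, so the set of observed cycle types is {6, 2+2+1+1, 3+1+1+1, 2+2+2, 3+3}. The candidates containing elements of all these cycle types are S_3 x S_3 (6T9) of order 36, (S_3 x S_3) : C_2 (6T13) of order 72, S_6 (6T16) of order 720; the others are excluded. The observed types are precisely the cycle types that occur in S_3 x S_3 (6T9) (apart from the identity). Each of the other remaining candidates has further cycle types, and by the Chebotarev density theorem the matching factorization patterns would occur for a proportion of primes equal to their share of the group: (S_3 x S_3) : C_2 (6T13) additionally contains elements of type 4+2, 3+2+1, 2+1+1+1+1 (36 of its 72 elements, about 50% of primes); S_6 (6T16) additionally contains elements of type 5+1, 4+2, 4+1+1, 3+2+1, 2+1+1+1+1 (459 of its 720 elements, about 64% of primes). None of the 16 primes tested shows any such pattern (for each of these groups the chance of that is below 10^-4), which rules them out. Hence G = S_3 x S_3 (6T9), of order 36.

S_3 x S_3, the direct product S_3 x S_3 in its degree-6 action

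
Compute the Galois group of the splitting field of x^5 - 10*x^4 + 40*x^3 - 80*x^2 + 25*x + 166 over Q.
A_5 (order 60)

The polynomial f is an irreducible quintic over Q, so G = Gal(f/Q) is a transitive subgroup of S_5: one of C_5 (5T1, order 5), D_5 (5T2, order 10), F_20 (5T3, order 20), A_5 (5T4, order 60) or S_5 (5T5, order 120). The discriminant of f is 58564000000 = 242000^2, a perfect square, so G is contained in A_5. The transitive groups of degree 5 contained in A_5 are: C_5 (5T1, order 5), D_5 (5T2, order 10), A_5 (5T4, order 60). By Dedekind's theorem, for a prime p not dividing disc(f) the degrees of the irreducible factors of f mod p form the cycle type of an element of G. Factoring f modulo the 3 such primes p <= 13 (skipping 2, 5, 11, which divide the discriminant), each new pattern first appears at: mod 3: f = (x^5 + 2x^4 + x^3 + x^2 + x + 1), pattern 5; mod 13: f = (x + 4)(x + 6)(x^3 + 6x^2 + 8x + 8), pattern 3+1+1. No other pattern occurs in this range, so the set of observed cycle types is {5, 3+1+1}. Among the candidates above, the only group containing elements of all these cycle types is A_5 (5T4) — each of C_5 (5T1), D_5 (5T2) lacks at least one of them. Hence G = A_5 (5T4), of order 60.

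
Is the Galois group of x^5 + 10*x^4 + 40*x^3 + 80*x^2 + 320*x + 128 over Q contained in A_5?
No

The polynomial is irreducible of degree 5 over Q. Its discriminant is 271790899200000, which is not a perfect square. A Galois group lies in the alternating group exactly when the discriminant is a square in Q, so the Galois group (F_20) is not contained in A_5.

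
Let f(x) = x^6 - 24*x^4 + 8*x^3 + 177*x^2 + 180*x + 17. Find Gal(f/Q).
A_4 x C_2

The polynomial f is an irreducible sextic over Q, so G = Gal(f/Q) is one of the 16 transitive subgroups 6T1, ..., 6T16 of S_6. The discriminant of f is -9221581132716096, which is not a perfect square, so G is not contained in A_6. The transitive groups of degree 6 not contained in A_6 are: C_6 (6T1, order 6), S_3 (6T2, order 6), D_6 (6T3, order 12), C_3 x S_3 (6T5, order 18), A_4 x C_2 (6T6, order 24), S_4 (6T8, order 24), S_3 x S_3 (6T9, order 36), S_4 x C_2 (6T11, order 48), (S_3 x S_3) : C_2 (6T13, order 72), PGL(2,5) (6T14, order 120), S_6 (6T16, order 720). By Dedekind's theorem, for a prime p not dividing disc(f) the degrees of the irreducible factors of f mod p form the cycle type of an element of G. Factoring f modulo the 33 such primes p <= 149 (skipping 2, 3, which divide the discriminant), each new pattern first appears at: mod 5: f = (x^3 + 2x^2 + 1)(x^3 + 3x^2 + 2), pattern 3+3; mod 7: f = (x^6 + 4x^4 + x^3 + 2x^2 + 5x + 3), pattern 6; mod 17: f = (x)(x + 1)(x^2 + 5x + 5)(x^2 + 11x + 2), pattern 2+2+1+1; mod 19: f = (x + 2)(x + 3)(x + 6)(x + 15)(x^2 + 12x + 14), pattern 2+1+1+1+1; mod 71: f = (x^2 + 7x + 46)(x^2 + 22x + 9)(x^2 + 42x + 40), pattern 2+2+2. No other pattern occurs in this range, so the set of observed cycle types is {3+3, 6, 2+2+1+1, 2+1+1+1+1, 2+2+2}. The candidates containing elements of all these cycle types are A_4 x C_2 (6T6) of order 24, S_4 x C_2 (6T11) of order 48, (S_3 x S_3) : C_2 (6T13) of order 72, S_6 (6T16) of order 720; the others are excluded. The observed types are precisely the cycle types that occur in A_4 x C_2 (6T6) (apart from the identity). Each of the other remaining candidates has further cycle types, and by the Chebotarev density theorem the matching factorization patterns would occur for a proportion of primes equal to their share of the group: S_4 x C_2 (6T11) additionally contains elements of type 4+2, 4+1+1 (12 of its 48 elements, about 25% of primes); (S_3 x S_3) : C_2 (6T13) additionally contains elements of type 4+2, 3+2+1, 3+1+1+1 (34 of its 72 elements, about 47% of primes); S_6 (6T16) additionally contains elements of type 5+1, 4+2, 4+1+1, 3+2+1, 3+1+1+1 (484 of its 720 elements, about 67% of primes). None of the 33 primes tested shows any such pattern (for each of these groups the chance of that is below 10^-4), which rules them out. Hence G = A_4 x C_2 (6T6), of order 24.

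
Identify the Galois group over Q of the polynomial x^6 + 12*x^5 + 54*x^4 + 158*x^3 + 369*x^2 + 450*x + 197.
6T6: A_4 x C_2

The polynomial f is an irreducible sextic over Q, so G = Gal(f/Q) is one of the 16 transitive subgroups 6T1, ..., 6T16 of S_6. The discriminant of f is -153891765817344, which is not a perfect square, so G is not contained in A_6. The transitive groups of degree 6 not contained in A_6 are: C_6 (6T1, order 6), S_3 (6T2, order 6), D_6 (6T3, order 12), C_3 x S_3 (6T5, order 18), A_4 x C_2 (6T6, order 24), S_4 (6T8, order 24), S_3 x S_3 (6T9, order 36), S_4 x C_2 (6T11, order 48), (S_3 x S_3) : C_2 (6T13, order 72), PGL(2,5) (6T14, order 120), S_6 (6T16, order 720). By Dedekind's theorem, for a prime p not dividing disc(f) the degrees of the irreducible factors of f mod p form the cycle type of an element of G. Factoring f modulo the 33 such primes p <= 149 (skipping 2, 3, which divide the discriminant), each new pattern first appears at: mod 5: f = (x^3 + 3x + 3)(x^3 + 2x^2 + x + 4), pattern 3+3; mod 7: f = (x^6 + 5x^5 + 5x^4 + 4x^3 + 5x^2 + 2x + 1), pattern 6; mod 17: f = (x + 14)(x + 16)(x^2 + x + 2)(x^2 + 15x + 13), pattern 2+2+1+1; mod 19: f = (x + 5)(x + 6)(x + 12)(x + 17)(x^2 + 10x + 13), pattern 2+1+1+1+1; mod 71: f = (x^2 + 15x + 52)(x^2 + 25x + 61)(x^2 + 43x + 47), pattern 2+2+2. No other pattern occurs in this range, so the set of observed cycle types is {3+3, 6, 2+2+1+1, 2+1+1+1+1, 2+2+2}. The candidates containing elements of all these cycle types are A_4 x C_2 (6T6) of order 24, S_4 x C_2 (6T11) of order 48, (S_3 x S_3) : C_2 (6T13) of order 72, S_6 (6T16) of order 720; the others are excluded. The observed types are precisely the cycle types that occur in A_4 x C_2 (6T6) (apart from the identity). Each of the other remaining candidates has further cycle types, and by the Chebotarev density theorem the matching factorization patterns would occur for a proportion of primes equal to their share of the group: S_4 x C_2 (6T11) additionally contains elements of type 4+2, 4+1+1 (12 of its 48 elements, about 25% of primes); (S_3 x S_3) : C_2 (6T13) additionally contains elements of type 4+2, 3+2+1, 3+1+1+1 (34 of its 72 elements, about 47% of primes); S_6 (6T16) additionally contains elements of type 5+1, 4+2, 4+1+1, 3+2+1, 3+1+1+1 (484 of its 720 elements, about 67% of primes). None of the 33 primes tested shows any such pattern (for each of these groups the chance of that is below 10^-4), which rules them out. Hence G = A_4 x C_2 (6T6), of order 24.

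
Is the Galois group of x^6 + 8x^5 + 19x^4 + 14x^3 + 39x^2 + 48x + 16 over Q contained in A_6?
Yes

The polynomial is irreducible of degree 6 over Q. Its discriminant is 90962560000 = 301600^2, a perfect square. A Galois group lies in the alternating group exactly when the discriminant is a square in Q, so the Galois group ((C_3 x C_3) : C_4) is contained in A_6.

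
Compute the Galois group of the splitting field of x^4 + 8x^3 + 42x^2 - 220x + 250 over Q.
4T2: V_4

The polynomial is an irreducible quartic over Q and its discriminant is 30611001600 = 174960^2, a perfect square, so the Galois group is contained in A_4. The resolvent cubic y^3 - 42*y^2 - 2760*y - 22400 splits completely over Q, which gives the Klein four-group V_4.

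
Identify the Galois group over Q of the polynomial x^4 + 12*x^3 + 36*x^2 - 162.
D_4, the dihedral group of order 8

The polynomial is an irreducible quartic over Q and its discriminant is -544195584, which is not a perfect square, so the Galois group is not contained in A_4. The resolvent cubic y^3 - 36*y^2 + 648*y has exactly one rational root, so the Galois group is C_4 or D_4. The quartic remains irreducible over Q(sqrt(disc)), so the group is D_4.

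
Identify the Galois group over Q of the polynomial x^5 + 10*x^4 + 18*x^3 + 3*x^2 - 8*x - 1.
The polynomial f is an irreducible quintic over Q, so G = Gal(f/Q) is a transitive subgroup of S_5: one of C_5 (5T1, order 5), D_5 (5T2, order 10), F_20 (5T3, order 20), A_5 (5T4, order 60) or S_5 (5T5, order 120). The discriminant of f is 7745089 = 2783^2, a perfect square, so G is contained in A_5. The transitive groups of degree 5 contained in A_5 are: C_5 (5T1, order 5), D_5 (5T2, order 10), A_5 (5T4, order 60). By Dedekind's theorem, for a prime p not dividing disc(f) the degrees of the irreducible factors of f mod p form the cycle type of an element of G. Factoring f modulo the 14 such primes p <= 53 (skipping 11, 23, which divide the discriminant), each new pattern first appears at: mod 2: f = (x^5 + x^2 + 1), pattern 5; mod 43: f = (x + 5)(x + 19)(x + 21)(x + 25)(x + 26), pattern 1+1+1+1+1. No other pattern occurs in this range, so the set of observed cycle types is {5, 1+1+1+1+1}. The candidates containing elements of all these cycle types are C_5 (5T1) of order 5, D_5 (5T2) of order 10, A_5 (5T4) of order 60; the others are excluded. The observed types are precisely the cycle types that occur in C_5 (5T1). Each of the other remaining candidates has further cycle types, and by the Chebotarev density theorem the matching factorization patterns would occur for a proportion of primes equal to their share of the group: D_5 (5T2) additionally contains elements of type 2+2+1 (5 of its 10 elements, about 50% of primes); A_5 (5T4) additionally contains elements of type 3+1+1, 2+2+1 (35 of its 60 elements, about 58% of primes). None of the 14 primes tested shows any such pattern (for each of these groups the chance of that is below 10^-4), which rules them out. Hence G = C_5 (5T1), of order 5.

C_5, the cyclic group of order 5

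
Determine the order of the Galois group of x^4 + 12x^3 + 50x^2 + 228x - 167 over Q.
The degree of the splitting field over Q equals the order of the Galois group, so first determine the group. The polynomial is an irreducible quartic over Q and its discriminant is -73139355648, which is not a perfect square, so the Galois group is not contained in A_4. The resolvent cubic y^3 - 50*y^2 + 3404*y - 61336 has exactly one rational root, so the Galois group is C_4 or D_4. The quartic remains irreducible over Q(sqrt(disc)), so the group is D_4. The Galois group D_4 (4T3) has order 8, so the splitting field has degree 8 over Q.

8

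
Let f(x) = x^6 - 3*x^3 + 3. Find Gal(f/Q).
The polynomial f is an irreducible sextic over Q, so G = Gal(f/Q) is one of the 16 transitive subgroups 6T1, ..., 6T16 of S_6. The discriminant of f is -177147, which is not a perfect square, so G is not contained in A_6. The transitive groups of degree 6 not contained in A_6 are: C_6 (6T1, order 6), S_3 (6T2, order 6), D_6 (6T3, order 12), C_3 x S_3 (6T5, order 18), A_4 x C_2 (6T6, order 24), S_4 (6T8, order 24), S_3 x S_3 (6T9, order 36), S_4 x C_2 (6T11, order 48), (S_3 x S_3) : C_2 (6T13, order 72), PGL(2,5) (6T14, order 120), S_6 (6T16, order 720). By Dedekind's theorem, for a prime p not dividing disc(f) the degrees of the irreducible factors of f mod p form the cycle type of an element of G. Factoring f modulo the 33 such primes p <= 139 (skipping 3, which divides the discriminant), each new pattern first appears at: mod 2: f = (x^6 + x^3 + 1), pattern 6; mod 7: f = (x + 1)(x + 2)(x + 4)(x^3 + 3), pattern 3+1+1+1; mod 17: f = (x^2 + x + 7)(x^2 + 4x + 7)(x^2 + 12x + 7), pattern 2+2+2; mod 19: f = (x^3 + 6)(x^3 + 10), pattern 3+3; mod 73: f = (x + 13)(x + 21)(x + 22)(x + 29)(x + 30)(x + 31), pattern 1+1+1+1+1+1. No other pattern occurs in this range, so the set of observed cycle types is {6, 3+1+1+1, 2+2+2, 3+3, 1+1+1+1+1+1}. The candidates containing elements of all these cycle types are C_3 x S_3 (6T5) of order 18, S_3 x S_3 (6T9) of order 36, (S_3 x S_3) : C_2 (6T13) of order 72, S_6 (6T16) of order 720; the others are excluded. The observed types are precisely the cycle types that occur in C_3 x S_3 (6T5). Each of the other remaining candidates has further cycle types, and by the Chebotarev density theorem the matching factorization patterns would occur for a proportion of primes equal to their share of the group: S_3 x S_3 (6T9) additionally contains elements of type 2+2+1+1 (9 of its 36 elements, about 25% of primes); (S_3 x S_3) : C_2 (6T13) additionally contains elements of type 4+2, 3+2+1, 2+2+1+1, 2+1+1+1+1 (45 of its 72 elements, about 62% of primes); S_6 (6T16) additionally contains elements of type 5+1, 4+2, 4+1+1, 3+2+1, 2+2+1+1, 2+1+1+1+1 (504 of its 720 elements, about 70% of primes). None of the 33 primes tested shows any such pattern (for each of these groups the chance of that is below 10^-4), which rules them out. Hence G = C_3 x S_3 (6T5), of order 18.

C_3 x S_3 (order 18)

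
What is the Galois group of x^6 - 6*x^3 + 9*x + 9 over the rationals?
(S_3 x S_3) : C_2 (order 72)

The polynomial f is an irreducible sextic over Q, so G = Gal(f/Q) is one of the 16 transitive subgroups 6T1, ..., 6T16 of S_6. The discriminant of f is -6604217307, which is not a perfect square, so G is not contained in A_6. The transitive groups of degree 6 not contained in A_6 are: C_6 (6T1, order 6), S_3 (6T2, order 6), D_6 (6T3, order 12), C_3 x S_3 (6T5, order 18), A_4 x C_2 (6T6, order 24), S_4 (6T8, order 24), S_3 x S_3 (6T9, order 36), S_4 x C_2 (6T11, order 48), (S_3 x S_3) : C_2 (6T13, order 72), PGL(2,5) (6T14, order 120), S_6 (6T16, order 720). By Dedekind's theorem, for a prime p not dividing disc(f) the degrees of the irreducible factors of f mod p form the cycle type of an element of G. Factoring f modulo the 28 such primes p <= 127 (skipping 3, 17, 43, which divide the discriminant), each new pattern first appears at: mod 2: f = (x^6 + x + 1), pattern 6; mod 7: f = (x + 1)(x^2 + 4x + 1)(x^3 + 2x^2 + 6x + 2), pattern 3+2+1; mod 11: f = (x^2 + 4)(x^4 + 7x^2 + 5x + 5), pattern 4+2; mod 13: f = (x + 9)(x + 12)(x^2 + 8x + 9)(x^2 + 10x + 10), pattern 2+2+1+1; mod 61: f = (x + 4)(x + 14)(x + 16)(x + 39)(x^2 + 49x + 60), pattern 2+1+1+1+1; mod 97: f = (x + 3)(x + 47)(x + 73)(x^3 + 71x^2 + 86x + 89), pattern 3+1+1+1; mod 113: f = (x^2 + 7x + 64)(x^2 + 109x + 100)(x^2 + 110x + 99), pattern 2+2+2; mod 127: f = (x^3 + 39x^2 + 67x + 70)(x^3 + 88x^2 + 57x + 60), pattern 3+3. No other pattern occurs in this range, so the set of observed cycle types is {6, 3+2+1, 4+2, 2+2+1+1, 2+1+1+1+1, 3+1+1+1, 2+2+2, 3+3}. The candidates containing elements of all these cycle types are (S_3 x S_3) : C_2 (6T13) of order 72, S_6 (6T16) of order 720; the others are excluded. The observed types are precisely the cycle types that occur in (S_3 x S_3) : C_2 (6T13) (apart from the identity). Each of the other remaining candidates has further cycle types, and by the Chebotarev density theorem the matching factorization patterns would occur for a proportion of primes equal to their share of the group: S_6 (6T16) additionally contains elements of type 5+1, 4+1+1 (234 of its 720 elements, about 32% of primes). None of the 28 primes tested shows any such pattern (for each of these groups the chance of that is below 10^-4), which rules them out. Hence G = (S_3 x S_3) : C_2 (6T13), of order 72.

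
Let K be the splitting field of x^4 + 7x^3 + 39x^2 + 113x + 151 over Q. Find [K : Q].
4

The degree of the splitting field over Q equals the order of the Galois group, so first determine the group. The polynomial is an irreducible quartic over Q and its discriminant is 76245125, which is not a perfect square, so the Galois group is not contained in A_4. The resolvent cubic y^3 - 39*y^2 + 187*y + 3388 has exactly one rational root, so the Galois group is C_4 or D_4. The quartic becomes reducible over Q(sqrt(disc)), so the group is C_4. The Galois group C_4 (4T1) has order 4, so the splitting field has degree 4 over Q.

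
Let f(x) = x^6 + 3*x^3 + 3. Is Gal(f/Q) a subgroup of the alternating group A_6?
No

The polynomial is irreducible of degree 6 over Q. Its discriminant is -177147, which is not a perfect square. A Galois group lies in the alternating group exactly when the discriminant is a square in Q, so the Galois group (C_3 x S_3) is not contained in A_6.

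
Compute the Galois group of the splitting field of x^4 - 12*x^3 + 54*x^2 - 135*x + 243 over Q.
S_4 (order 24)

The polynomial is an irreducible quartic over Q and its discriminant is 121699989, which is not a perfect square, so the Galois group is not contained in A_4. The resolvent cubic y^3 - 54*y^2 + 648*y - 729 is irreducible over Q. An irreducible resolvent with non-square discriminant gives S_4.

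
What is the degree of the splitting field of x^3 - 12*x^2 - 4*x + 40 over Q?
The degree of the splitting field over Q equals the order of the Galois group, so first determine the group. The polynomial is an irreducible cubic over Q and its discriminant is 270400 = 520^2, a perfect square. For an irreducible cubic, a square discriminant forces the Galois group to be A_3, the cyclic group of order 3. The Galois group C_3 (3T1) has order 3, so the splitting field has degree 3 over Q.

3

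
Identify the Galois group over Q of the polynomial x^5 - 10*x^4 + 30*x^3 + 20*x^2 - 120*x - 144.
D_5 (also written D5)

The polynomial f is an irreducible quintic over Q, so G = Gal(f/Q) is a transitive subgroup of S_5: one of C_5 (5T1, order 5), D_5 (5T2, order 10), F_20 (5T3, order 20), A_5 (5T4, order 60) or S_5 (5T5, order 120). The discriminant of f is 1327104000000 = 1152000^2, a perfect square, so G is contained in A_5. The transitive groups of degree 5 contained in A_5 are: C_5 (5T1, order 5), D_5 (5T2, order 10), A_5 (5T4, order 60). By Dedekind's theorem, for a prime p not dividing disc(f) the degrees of the irreducible factors of f mod p form the cycle type of an element of G. Factoring f modulo the 23 such primes p <= 101 (skipping 2, 3, 5, which divide the discriminant), each new pattern first appears at: mod 7: f = (x^5 + 4x^4 + 2x^3 + 6x^2 + 6x + 3), pattern 5; mod 17: f = (x + 9)(x^2 + 3x + 5)(x^2 + 12x + 7), pattern 2+2+1. No other pattern occurs in this range, so the set of observed cycle types is {5, 2+2+1}. The candidates containing elements of all these cycle types are D_5 (5T2) of order 10, A_5 (5T4) of order 60; the others are excluded. The observed types are precisely the cycle types that occur in D_5 (5T2) (apart from the identity). Each of the other remaining candidates has further cycle types, and by the Chebotarev density theorem the matching factorization patterns would occur for a proportion of primes equal to their share of the group: A_5 (5T4) additionally contains elements of type 3+1+1 (20 of its 60 elements, about 33% of primes). None of the 23 primes tested shows any such pattern (for each of these groups the chance of that is below 10^-4), which rules them out. Hence G = D_5 (5T2), of order 10.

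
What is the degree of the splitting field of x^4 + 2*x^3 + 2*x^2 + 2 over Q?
The degree of the splitting field over Q equals the order of the Galois group, so first determine the group. The polynomial is an irreducible quartic over Q and its discriminant is 3136 = 56^2, a perfect square, so the Galois group is contained in A_4. The resolvent cubic y^3 - 2*y^2 - 8*y + 8 is irreducible over Q. An irreducible resolvent with square discriminant gives A_4. The Galois group A_4 (4T4) has order 12, so the splitting field has degree 12 over Q.

12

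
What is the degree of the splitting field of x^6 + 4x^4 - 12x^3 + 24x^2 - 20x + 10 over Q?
The degree of the splitting field over Q equals the order of the Galois group, so first determine the group. The polynomial f is an irreducible sextic over Q, so G = Gal(f/Q) is one of the 16 transitive subgroups 6T1, ..., 6T16 of S_6. The discriminant of f is -122931200, which is not a perfect square, so G is not contained in A_6. The transitive groups of degree 6 not contained in A_6 are: C_6 (6T1, order 6), S_3 (6T2, order 6), D_6 (6T3, order 12), C_3 x S_3 (6T5, order 18), A_4 x C_2 (6T6, order 24), S_4 (6T8, order 24), S_3 x S_3 (6T9, order 36), S_4 x C_2 (6T11, order 48), (S_3 x S_3) : C_2 (6T13, order 72), PGL(2,5) (6T14, order 120), S_6 (6T16, order 720). By Dedekind's theorem, for a prime p not dividing disc(f) the degrees of the irreducible factors of f mod p form the cycle type of an element of G. Factoring f modulo the 17 such primes p <= 71 (skipping 2, 5, 7, which divide the discriminant), each new pattern first appears at: mod 3: f = (x^3 + x^2 + 2)(x^3 + 2x^2 + 2x + 2), pattern 3+3; mod 13: f = (x^6 + 4x^4 + x^3 + 11x^2 + 6x + 10), pattern 6; mod 19: f = (x^2 + 9x + 11)(x^4 + 10x^3 + 17x^2 + 10x + 13), pattern 4+2; mod 23: f = (x + 17)(x + 18)(x^4 + 11x^3 + 3x^2 + 13x + 8), pattern 4+1+1; mod 53: f = (x^2 + 3x + 45)(x^2 + 16x + 3)(x^2 + 34x + 4), pattern 2+2+2; mod 59: f = (x + 12)(x + 20)(x^2 + 38x + 58)(x^2 + 48x + 27), pattern 2+2+1+1; mod 71: f = (x + 1)(x + 39)(x + 56)(x + 61)(x^2 + 56x + 46), pattern 2+1+1+1+1. No other pattern occurs in this range, so the set of observed cycle types is {3+3, 6, 4+2, 4+1+1, 2+2+2, 2+2+1+1, 2+1+1+1+1}. The candidates containing elements of all these cycle types are S_4 x C_2 (6T11) of order 48, S_6 (6T16) of order 720; the others are excluded. The observed types are precisely the cycle types that occur in S_4 x C_2 (6T11) (apart from the identity). Each of the other remaining candidates has further cycle types, and by the Chebotarev density theorem the matching factorization patterns would occur for a proportion of primes equal to their share of the group: S_6 (6T16) additionally contains elements of type 5+1, 3+2+1, 3+1+1+1 (304 of its 720 elements, about 42% of primes). None of the 17 primes tested shows any such pattern (for each of these groups the chance of that is below 10^-4), which rules them out. Hence G = S_4 x C_2 (6T11), of order 48. The Galois group S_4 x C_2 (6T11) has order 48, so the splitting field has degree 48 over Q.

48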